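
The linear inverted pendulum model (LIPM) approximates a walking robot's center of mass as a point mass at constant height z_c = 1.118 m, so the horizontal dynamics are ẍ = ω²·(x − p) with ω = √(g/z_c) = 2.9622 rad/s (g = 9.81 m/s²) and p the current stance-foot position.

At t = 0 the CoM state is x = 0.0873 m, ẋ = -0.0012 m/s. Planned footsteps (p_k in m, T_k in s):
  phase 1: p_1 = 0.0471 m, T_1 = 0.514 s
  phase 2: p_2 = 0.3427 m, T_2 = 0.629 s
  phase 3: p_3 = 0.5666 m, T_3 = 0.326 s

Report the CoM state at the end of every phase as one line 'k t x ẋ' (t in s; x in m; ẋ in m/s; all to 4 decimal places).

phase 1: p=0.0471, T=0.514, ωT=1.522571, cosh=2.401072, sinh=2.182922; start (x,ẋ)=(0.087300, -0.001200) → end (x,ẋ)=(0.142739, 0.257062)
phase 2: p=0.3427, T=0.629, ωT=1.863224, cosh=3.299825, sinh=3.144654; start (x,ẋ)=(0.142739, 0.257062) → end (x,ẋ)=(-0.044242, -1.014397)
phase 3: p=0.5666, T=0.326, ωT=0.965677, cosh=1.503646, sinh=1.122920; start (x,ẋ)=(-0.044242, -1.014397) → end (x,ẋ)=(-0.736430, -3.557145)

1 0.5140 0.1427 0.2571
2 1.1430 -0.0442 -1.0144
3 1.4690 -0.7364 -3.5571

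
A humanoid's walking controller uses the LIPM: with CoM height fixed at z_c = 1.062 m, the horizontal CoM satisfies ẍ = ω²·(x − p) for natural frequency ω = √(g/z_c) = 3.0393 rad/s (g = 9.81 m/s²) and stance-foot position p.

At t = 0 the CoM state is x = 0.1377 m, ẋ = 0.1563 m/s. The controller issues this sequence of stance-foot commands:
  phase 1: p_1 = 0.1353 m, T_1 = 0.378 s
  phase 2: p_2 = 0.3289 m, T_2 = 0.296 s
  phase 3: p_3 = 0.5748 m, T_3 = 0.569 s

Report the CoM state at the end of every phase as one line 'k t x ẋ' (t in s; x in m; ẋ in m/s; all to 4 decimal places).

1 0.3780 0.2124 0.2817
2 0.6740 0.2571 0.0403
3 1.2430 -0.3126 -2.5185

phase 1: p=0.1353, T=0.378, ωT=1.148855, cosh=1.735790, sinh=1.418790; start (x,ẋ)=(0.137700, 0.156300) → end (x,ẋ)=(0.212429, 0.281653)
phase 2: p=0.3289, T=0.296, ωT=0.899633, cosh=1.432710, sinh=1.025991; start (x,ẋ)=(0.212429, 0.281653) → end (x,ẋ)=(0.257110, 0.040336)
phase 3: p=0.5748, T=0.569, ωT=1.729362, cosh=2.907226, sinh=2.729829; start (x,ẋ)=(0.257110, 0.040336) → end (x,ẋ)=(-0.312568, -2.518534)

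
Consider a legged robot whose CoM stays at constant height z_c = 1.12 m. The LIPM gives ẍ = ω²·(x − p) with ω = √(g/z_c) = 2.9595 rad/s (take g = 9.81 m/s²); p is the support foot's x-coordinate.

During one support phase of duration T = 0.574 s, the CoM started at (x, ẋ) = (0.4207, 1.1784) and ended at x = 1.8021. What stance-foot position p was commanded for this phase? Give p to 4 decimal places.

ωT = 2.9595·0.574 = 1.698753; cosh(ωT) = 2.825019, sinh(ωT) = 2.642107
x(T) = p + (x₀−p)·cosh(ωT) + (ẋ₀/ω)·sinh(ωT) ⇒ p·(1 − cosh) = x(T) − x₀·cosh − (ẋ₀/ω)·sinh
numerator   = 1.8021 − (0.4207)·2.825019 − (1.1784/2.9595)·2.642107 = -0.438407
denominator = 1 − 2.825019 = -1.825019
p = -0.438407 / -1.825019 = 0.2402

p = 0.2402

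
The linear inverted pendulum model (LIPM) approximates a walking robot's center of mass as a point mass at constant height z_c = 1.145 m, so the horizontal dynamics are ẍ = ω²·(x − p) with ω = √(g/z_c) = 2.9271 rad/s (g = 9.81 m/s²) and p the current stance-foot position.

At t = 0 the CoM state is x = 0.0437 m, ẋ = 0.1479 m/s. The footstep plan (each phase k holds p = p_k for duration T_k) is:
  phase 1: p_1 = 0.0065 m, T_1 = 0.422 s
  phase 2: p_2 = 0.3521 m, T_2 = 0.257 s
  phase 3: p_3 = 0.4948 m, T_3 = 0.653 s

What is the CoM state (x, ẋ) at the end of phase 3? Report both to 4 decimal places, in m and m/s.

phase 1: p=0.0065, T=0.422, ωT=1.235236, cosh=1.864978, sinh=1.574212; start (x,ẋ)=(0.043700, 0.147900) → end (x,ẋ)=(0.155419, 0.447243)
phase 2: p=0.3521, T=0.257, ωT=0.752265, cosh=1.296549, sinh=0.825251; start (x,ẋ)=(0.155419, 0.447243) → end (x,ẋ)=(0.223186, 0.104771)
phase 3: p=0.4948, T=0.653, ωT=1.911396, cosh=3.455199, sinh=3.307325; start (x,ẋ)=(0.223186, 0.104771) → end (x,ẋ)=(-0.325298, -2.267450)

x = -0.3253, ẋ = -2.2675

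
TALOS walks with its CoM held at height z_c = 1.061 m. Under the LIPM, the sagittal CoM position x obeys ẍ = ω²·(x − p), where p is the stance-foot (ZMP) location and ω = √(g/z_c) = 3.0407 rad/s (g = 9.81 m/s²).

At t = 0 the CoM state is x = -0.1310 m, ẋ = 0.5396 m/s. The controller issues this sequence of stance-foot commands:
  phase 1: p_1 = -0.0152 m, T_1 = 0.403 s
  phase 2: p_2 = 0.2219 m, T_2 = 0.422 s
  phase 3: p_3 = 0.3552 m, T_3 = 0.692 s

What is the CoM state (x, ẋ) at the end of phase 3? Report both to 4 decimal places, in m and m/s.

x = -0.6061, ẋ = -2.8404

phase 1: p=-0.0152, T=0.403, ωT=1.225402, cosh=1.849587, sinh=1.555948; start (x,ẋ)=(-0.131000, 0.539600) → end (x,ẋ)=(0.046735, 0.450168)
phase 2: p=0.2219, T=0.422, ωT=1.283175, cosh=1.942617, sinh=1.665461; start (x,ẋ)=(0.046735, 0.450168) → end (x,ẋ)=(0.128189, -0.012562)
phase 3: p=0.3552, T=0.692, ωT=2.104164, cosh=4.161098, sinh=4.039150; start (x,ẋ)=(0.128189, -0.012562) → end (x,ẋ)=(-0.606103, -2.840389)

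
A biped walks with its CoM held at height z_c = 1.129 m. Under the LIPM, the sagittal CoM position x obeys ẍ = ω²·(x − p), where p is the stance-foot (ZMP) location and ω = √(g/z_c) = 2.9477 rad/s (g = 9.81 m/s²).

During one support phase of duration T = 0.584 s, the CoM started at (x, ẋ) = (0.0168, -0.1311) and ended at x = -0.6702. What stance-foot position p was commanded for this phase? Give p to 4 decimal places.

p = 0.3173

ωT = 2.9477·0.584 = 1.721457; cosh(ωT) = 2.885738, sinh(ωT) = 2.706932
x(T) = p + (x₀−p)·cosh(ωT) + (ẋ₀/ω)·sinh(ωT) ⇒ p·(1 − cosh) = x(T) − x₀·cosh − (ẋ₀/ω)·sinh
numerator   = -0.6702 − (0.0168)·2.885738 − (-0.1311/2.9477)·2.706932 = -0.598289
denominator = 1 − 2.885738 = -1.885738
p = -0.598289 / -1.885738 = 0.3173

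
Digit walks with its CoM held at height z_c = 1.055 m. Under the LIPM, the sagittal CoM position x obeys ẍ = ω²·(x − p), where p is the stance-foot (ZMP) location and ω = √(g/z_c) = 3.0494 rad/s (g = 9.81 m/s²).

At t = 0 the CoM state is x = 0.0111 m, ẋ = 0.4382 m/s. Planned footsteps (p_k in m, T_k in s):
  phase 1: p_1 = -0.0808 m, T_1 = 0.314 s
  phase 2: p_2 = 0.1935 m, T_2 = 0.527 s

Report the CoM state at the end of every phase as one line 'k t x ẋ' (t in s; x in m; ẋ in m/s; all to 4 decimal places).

phase 1: p=-0.0808, T=0.314, ωT=0.957512, cosh=1.494526, sinh=1.110679; start (x,ẋ)=(0.011100, 0.438200) → end (x,ẋ)=(0.216152, 0.966158)
phase 2: p=0.1935, T=0.527, ωT=1.607034, cosh=2.594238, sinh=2.393756; start (x,ẋ)=(0.216152, 0.966158) → end (x,ẋ)=(1.010692, 2.671792)

1 0.3140 0.2162 0.9662
2 0.8410 1.0107 2.6718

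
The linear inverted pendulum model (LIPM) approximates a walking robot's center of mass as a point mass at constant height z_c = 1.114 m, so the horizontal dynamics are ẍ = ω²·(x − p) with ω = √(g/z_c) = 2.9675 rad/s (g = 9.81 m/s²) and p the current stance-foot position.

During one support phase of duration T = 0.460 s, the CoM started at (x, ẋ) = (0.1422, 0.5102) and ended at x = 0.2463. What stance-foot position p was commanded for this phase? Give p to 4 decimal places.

ωT = 2.9675·0.460 = 1.365050; cosh(ωT) = 2.085643, sinh(ωT) = 1.830275
x(T) = p + (x₀−p)·cosh(ωT) + (ẋ₀/ω)·sinh(ωT) ⇒ p·(1 − cosh) = x(T) − x₀·cosh − (ẋ₀/ω)·sinh
numerator   = 0.2463 − (0.1422)·2.085643 − (0.5102/2.9675)·1.830275 = -0.364956
denominator = 1 − 2.085643 = -1.085643
p = -0.364956 / -1.085643 = 0.3362

p = 0.3362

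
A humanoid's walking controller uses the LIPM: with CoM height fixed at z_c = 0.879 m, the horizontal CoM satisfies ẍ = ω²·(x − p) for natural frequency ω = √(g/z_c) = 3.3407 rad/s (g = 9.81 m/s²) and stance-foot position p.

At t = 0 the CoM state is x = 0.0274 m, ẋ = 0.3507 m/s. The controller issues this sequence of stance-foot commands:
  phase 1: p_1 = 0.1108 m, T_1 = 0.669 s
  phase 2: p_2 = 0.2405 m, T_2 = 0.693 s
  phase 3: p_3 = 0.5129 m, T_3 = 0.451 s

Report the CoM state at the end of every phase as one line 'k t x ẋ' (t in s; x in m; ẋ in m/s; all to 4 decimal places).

phase 1: p=0.1108, T=0.669, ωT=2.234928, cosh=4.726406, sinh=4.619406; start (x,ẋ)=(0.027400, 0.350700) → end (x,ẋ)=(0.201554, 0.370518)
phase 2: p=0.2405, T=0.693, ωT=2.315105, cosh=5.112371, sinh=5.013616; start (x,ẋ)=(0.201554, 0.370518) → end (x,ẋ)=(0.597453, 1.241913)
phase 3: p=0.5129, T=0.451, ωT=1.506656, cosh=2.366634, sinh=2.144984; start (x,ẋ)=(0.597453, 1.241913) → end (x,ẋ)=(1.510409, 3.545041)

1 0.6690 0.2016 0.3705
2 1.3620 0.5975 1.2419
3 1.8130 1.5104 3.5450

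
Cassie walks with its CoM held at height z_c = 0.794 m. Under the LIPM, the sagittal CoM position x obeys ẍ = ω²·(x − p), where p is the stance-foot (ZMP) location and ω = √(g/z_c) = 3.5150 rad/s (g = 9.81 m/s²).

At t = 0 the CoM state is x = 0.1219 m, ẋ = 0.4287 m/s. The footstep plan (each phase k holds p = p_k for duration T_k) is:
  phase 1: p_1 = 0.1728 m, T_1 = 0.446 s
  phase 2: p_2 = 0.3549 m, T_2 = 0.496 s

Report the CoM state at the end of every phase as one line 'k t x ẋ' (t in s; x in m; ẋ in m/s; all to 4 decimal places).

1 0.4460 0.3252 0.6623
2 0.9420 0.7894 1.6615

phase 1: p=0.1728, T=0.446, ωT=1.567690, cosh=2.502042, sinh=2.293516; start (x,ẋ)=(0.121900, 0.428700) → end (x,ẋ)=(0.325170, 0.662284)
phase 2: p=0.3549, T=0.496, ωT=1.743440, cosh=2.945947, sinh=2.771029; start (x,ẋ)=(0.325170, 0.662284) → end (x,ẋ)=(0.789425, 1.661481)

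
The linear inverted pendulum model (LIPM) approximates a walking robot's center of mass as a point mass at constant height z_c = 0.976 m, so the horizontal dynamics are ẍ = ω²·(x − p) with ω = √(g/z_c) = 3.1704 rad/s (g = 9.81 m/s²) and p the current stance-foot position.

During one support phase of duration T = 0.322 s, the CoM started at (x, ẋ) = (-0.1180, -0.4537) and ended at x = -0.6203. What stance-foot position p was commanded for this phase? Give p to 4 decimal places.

ωT = 3.1704·0.322 = 1.020869; cosh(ωT) = 1.567943, sinh(ωT) = 1.207662
x(T) = p + (x₀−p)·cosh(ωT) + (ẋ₀/ω)·sinh(ωT) ⇒ p·(1 − cosh) = x(T) − x₀·cosh − (ẋ₀/ω)·sinh
numerator   = -0.6203 − (-0.1180)·1.567943 − (-0.4537/3.1704)·1.207662 = -0.262460
denominator = 1 − 1.567943 = -0.567943
p = -0.262460 / -0.567943 = 0.4621

p = 0.4621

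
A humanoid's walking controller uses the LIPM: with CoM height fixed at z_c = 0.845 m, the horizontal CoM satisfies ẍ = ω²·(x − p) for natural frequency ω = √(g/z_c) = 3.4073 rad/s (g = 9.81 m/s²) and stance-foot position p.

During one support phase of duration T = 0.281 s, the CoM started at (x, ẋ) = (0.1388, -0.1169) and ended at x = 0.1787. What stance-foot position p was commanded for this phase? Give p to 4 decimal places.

p = -0.0190

ωT = 3.4073·0.281 = 0.957451; cosh(ωT) = 1.494459, sinh(ωT) = 1.110589
x(T) = p + (x₀−p)·cosh(ωT) + (ẋ₀/ω)·sinh(ωT) ⇒ p·(1 − cosh) = x(T) − x₀·cosh − (ẋ₀/ω)·sinh
numerator   = 0.1787 − (0.1388)·1.494459 − (-0.1169/3.4073)·1.110589 = 0.009372
denominator = 1 − 1.494459 = -0.494459
p = 0.009372 / -0.494459 = -0.0190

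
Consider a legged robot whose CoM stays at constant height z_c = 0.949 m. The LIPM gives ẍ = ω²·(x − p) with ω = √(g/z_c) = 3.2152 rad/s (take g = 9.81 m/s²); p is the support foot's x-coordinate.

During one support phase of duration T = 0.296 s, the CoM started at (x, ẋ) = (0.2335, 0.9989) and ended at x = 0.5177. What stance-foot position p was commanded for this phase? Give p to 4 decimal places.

ωT = 3.2152·0.296 = 0.951699; cosh(ωT) = 1.488096, sinh(ωT) = 1.102011
x(T) = p + (x₀−p)·cosh(ωT) + (ẋ₀/ω)·sinh(ωT) ⇒ p·(1 − cosh) = x(T) − x₀·cosh − (ẋ₀/ω)·sinh
numerator   = 0.5177 − (0.2335)·1.488096 − (0.9989/3.2152)·1.102011 = -0.172144
denominator = 1 − 1.488096 = -0.488096
p = -0.172144 / -0.488096 = 0.3527

p = 0.3527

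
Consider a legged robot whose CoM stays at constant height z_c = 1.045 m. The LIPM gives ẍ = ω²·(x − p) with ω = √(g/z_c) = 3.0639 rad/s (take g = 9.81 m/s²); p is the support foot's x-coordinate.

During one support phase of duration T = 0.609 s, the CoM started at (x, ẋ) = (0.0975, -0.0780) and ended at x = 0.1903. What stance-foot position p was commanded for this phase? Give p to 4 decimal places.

ωT = 3.0639·0.609 = 1.865915; cosh(ωT) = 3.308300, sinh(ωT) = 3.153546
x(T) = p + (x₀−p)·cosh(ωT) + (ẋ₀/ω)·sinh(ωT) ⇒ p·(1 − cosh) = x(T) − x₀·cosh − (ẋ₀/ω)·sinh
numerator   = 0.1903 − (0.0975)·3.308300 − (-0.0780/3.0639)·3.153546 = -0.051977
denominator = 1 − 3.308300 = -2.308300
p = -0.051977 / -2.308300 = 0.0225

p = 0.0225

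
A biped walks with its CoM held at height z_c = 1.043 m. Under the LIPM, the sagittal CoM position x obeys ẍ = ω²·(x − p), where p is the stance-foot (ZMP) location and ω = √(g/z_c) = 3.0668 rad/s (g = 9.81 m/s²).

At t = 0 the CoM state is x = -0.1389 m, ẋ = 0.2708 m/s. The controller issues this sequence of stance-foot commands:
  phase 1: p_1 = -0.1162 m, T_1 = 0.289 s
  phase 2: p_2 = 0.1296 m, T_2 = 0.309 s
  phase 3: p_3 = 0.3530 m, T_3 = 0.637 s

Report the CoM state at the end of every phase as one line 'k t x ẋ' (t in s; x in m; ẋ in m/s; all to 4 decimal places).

1 0.2890 -0.0595 0.3142
2 0.5980 -0.0387 -0.1694
3 1.2350 -1.2470 -4.7607

phase 1: p=-0.1162, T=0.289, ωT=0.886305, cosh=1.419162, sinh=1.006987; start (x,ẋ)=(-0.138900, 0.270800) → end (x,ẋ)=(-0.059498, 0.314206)
phase 2: p=0.1296, T=0.309, ωT=0.947641, cosh=1.483636, sinh=1.095982; start (x,ẋ)=(-0.059498, 0.314206) → end (x,ẋ)=(-0.038664, -0.169419)
phase 3: p=0.3530, T=0.637, ωT=1.953552, cosh=3.597732, sinh=3.455963; start (x,ẋ)=(-0.038664, -0.169419) → end (x,ẋ)=(-1.247019, -4.760671)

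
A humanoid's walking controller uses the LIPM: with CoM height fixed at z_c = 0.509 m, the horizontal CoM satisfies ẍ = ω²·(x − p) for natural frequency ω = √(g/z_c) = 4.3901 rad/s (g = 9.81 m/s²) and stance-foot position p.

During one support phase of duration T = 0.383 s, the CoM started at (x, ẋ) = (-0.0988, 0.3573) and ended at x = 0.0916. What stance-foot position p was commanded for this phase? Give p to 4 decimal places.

p = -0.0872

ωT = 4.3901·0.383 = 1.681408; cosh(ωT) = 2.779615, sinh(ωT) = 2.593503
x(T) = p + (x₀−p)·cosh(ωT) + (ẋ₀/ω)·sinh(ωT) ⇒ p·(1 − cosh) = x(T) − x₀·cosh − (ẋ₀/ω)·sinh
numerator   = 0.0916 − (-0.0988)·2.779615 − (0.3573/4.3901)·2.593503 = 0.155147
denominator = 1 − 2.779615 = -1.779615
p = 0.155147 / -1.779615 = -0.0872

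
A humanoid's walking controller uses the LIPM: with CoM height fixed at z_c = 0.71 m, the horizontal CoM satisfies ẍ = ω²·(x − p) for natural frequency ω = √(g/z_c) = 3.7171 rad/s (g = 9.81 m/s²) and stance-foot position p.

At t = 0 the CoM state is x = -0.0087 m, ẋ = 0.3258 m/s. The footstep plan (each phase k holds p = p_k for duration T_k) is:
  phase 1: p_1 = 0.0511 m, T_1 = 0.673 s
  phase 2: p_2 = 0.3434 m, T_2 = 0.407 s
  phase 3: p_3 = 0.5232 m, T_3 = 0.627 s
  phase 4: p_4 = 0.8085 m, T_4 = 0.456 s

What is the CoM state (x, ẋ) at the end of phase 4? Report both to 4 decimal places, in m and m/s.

x = 1.0088, ẋ = 0.9558

phase 1: p=0.0511, T=0.673, ωT=2.501608, cosh=6.142028, sinh=6.060075; start (x,ẋ)=(-0.008700, 0.325800) → end (x,ẋ)=(0.214966, 0.654024)
phase 2: p=0.3434, T=0.407, ωT=1.512860, cosh=2.379987, sinh=2.159708; start (x,ẋ)=(0.214966, 0.654024) → end (x,ẋ)=(0.417729, 0.525519)
phase 3: p=0.5232, T=0.627, ωT=2.330622, cosh=5.190784, sinh=5.093549; start (x,ẋ)=(0.417729, 0.525519) → end (x,ẋ)=(0.695845, 0.730959)
phase 4: p=0.8085, T=0.456, ωT=1.694998, cosh=2.815116, sinh=2.631517; start (x,ẋ)=(0.695845, 0.730959) → end (x,ẋ)=(1.008845, 0.955790)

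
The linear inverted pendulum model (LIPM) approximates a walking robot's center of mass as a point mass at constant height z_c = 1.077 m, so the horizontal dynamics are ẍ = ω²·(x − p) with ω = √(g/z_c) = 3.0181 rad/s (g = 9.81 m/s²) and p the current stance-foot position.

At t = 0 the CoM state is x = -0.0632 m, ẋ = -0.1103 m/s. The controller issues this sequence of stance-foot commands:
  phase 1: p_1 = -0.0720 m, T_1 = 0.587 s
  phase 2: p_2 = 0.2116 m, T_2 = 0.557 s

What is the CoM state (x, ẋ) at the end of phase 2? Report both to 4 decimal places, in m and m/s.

phase 1: p=-0.0720, T=0.587, ωT=1.771625, cosh=3.025228, sinh=2.855172; start (x,ẋ)=(-0.063200, -0.110300) → end (x,ẋ)=(-0.149724, -0.257851)
phase 2: p=0.2116, T=0.557, ωT=1.681082, cosh=2.778768, sinh=2.592595; start (x,ẋ)=(-0.149724, -0.257851) → end (x,ẋ)=(-1.013933, -3.543762)

x = -1.0139, ẋ = -3.5438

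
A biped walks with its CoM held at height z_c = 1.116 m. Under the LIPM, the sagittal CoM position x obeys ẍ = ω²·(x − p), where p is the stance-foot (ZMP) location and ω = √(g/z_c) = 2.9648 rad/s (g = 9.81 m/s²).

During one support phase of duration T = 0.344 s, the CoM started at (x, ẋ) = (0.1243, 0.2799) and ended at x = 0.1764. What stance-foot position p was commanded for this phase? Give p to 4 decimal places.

p = 0.2333

ωT = 2.9648·0.344 = 1.019891; cosh(ωT) = 1.566764, sinh(ωT) = 1.206129
x(T) = p + (x₀−p)·cosh(ωT) + (ẋ₀/ω)·sinh(ωT) ⇒ p·(1 − cosh) = x(T) − x₀·cosh − (ẋ₀/ω)·sinh
numerator   = 0.1764 − (0.1243)·1.566764 − (0.2799/2.9648)·1.206129 = -0.132217
denominator = 1 − 1.566764 = -0.566764
p = -0.132217 / -0.566764 = 0.2333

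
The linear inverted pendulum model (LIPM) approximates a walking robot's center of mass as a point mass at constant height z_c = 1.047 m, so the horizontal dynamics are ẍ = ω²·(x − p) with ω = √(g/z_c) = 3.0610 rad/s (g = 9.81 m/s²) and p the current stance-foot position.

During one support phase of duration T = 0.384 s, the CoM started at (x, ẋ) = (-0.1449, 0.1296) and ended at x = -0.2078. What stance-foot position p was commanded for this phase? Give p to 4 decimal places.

p = 0.0165

ωT = 3.0610·0.384 = 1.175424; cosh(ωT) = 1.774102, sinh(ωT) = 1.465414
x(T) = p + (x₀−p)·cosh(ωT) + (ẋ₀/ω)·sinh(ωT) ⇒ p·(1 − cosh) = x(T) − x₀·cosh − (ẋ₀/ω)·sinh
numerator   = -0.2078 − (-0.1449)·1.774102 − (0.1296/3.0610)·1.465414 = -0.012777
denominator = 1 − 1.774102 = -0.774102
p = -0.012777 / -0.774102 = 0.0165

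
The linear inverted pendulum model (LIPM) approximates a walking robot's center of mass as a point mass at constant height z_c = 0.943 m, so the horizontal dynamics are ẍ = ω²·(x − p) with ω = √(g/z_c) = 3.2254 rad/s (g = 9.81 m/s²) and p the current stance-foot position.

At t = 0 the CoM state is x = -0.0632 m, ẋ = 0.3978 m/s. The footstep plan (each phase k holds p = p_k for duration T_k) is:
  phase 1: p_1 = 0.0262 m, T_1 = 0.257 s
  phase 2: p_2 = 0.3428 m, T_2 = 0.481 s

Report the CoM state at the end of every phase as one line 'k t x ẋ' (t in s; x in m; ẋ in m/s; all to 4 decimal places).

phase 1: p=0.0262, T=0.257, ωT=0.828928, cosh=1.363689, sinh=0.927172; start (x,ẋ)=(-0.063200, 0.397800) → end (x,ẋ)=(0.018638, 0.275125)
phase 2: p=0.3428, T=0.481, ωT=1.551417, cosh=2.465050, sinh=2.253103; start (x,ẋ)=(0.018638, 0.275125) → end (x,ẋ)=(-0.264088, -1.677543)

1 0.2570 0.0186 0.2751
2 0.7380 -0.2641 -1.6775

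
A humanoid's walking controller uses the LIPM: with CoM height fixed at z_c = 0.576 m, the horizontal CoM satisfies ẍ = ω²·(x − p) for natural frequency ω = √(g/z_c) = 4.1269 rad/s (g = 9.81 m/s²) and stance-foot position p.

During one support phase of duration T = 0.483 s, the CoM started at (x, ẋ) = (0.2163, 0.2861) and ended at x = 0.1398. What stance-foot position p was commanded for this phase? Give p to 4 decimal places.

ωT = 4.1269·0.483 = 1.993293; cosh(ωT) = 3.737954, sinh(ωT) = 3.601708
x(T) = p + (x₀−p)·cosh(ωT) + (ẋ₀/ω)·sinh(ωT) ⇒ p·(1 − cosh) = x(T) − x₀·cosh − (ẋ₀/ω)·sinh
numerator   = 0.1398 − (0.2163)·3.737954 − (0.2861/4.1269)·3.601708 = -0.918410
denominator = 1 − 3.737954 = -2.737954
p = -0.918410 / -2.737954 = 0.3354

p = 0.3354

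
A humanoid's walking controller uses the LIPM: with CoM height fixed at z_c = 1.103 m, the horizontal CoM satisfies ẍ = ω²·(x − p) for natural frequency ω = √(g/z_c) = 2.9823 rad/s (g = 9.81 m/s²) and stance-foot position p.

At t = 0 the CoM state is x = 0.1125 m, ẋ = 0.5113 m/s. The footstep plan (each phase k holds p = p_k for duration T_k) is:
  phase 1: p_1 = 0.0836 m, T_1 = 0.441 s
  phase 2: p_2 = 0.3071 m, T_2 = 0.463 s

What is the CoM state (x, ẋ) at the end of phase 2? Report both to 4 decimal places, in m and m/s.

phase 1: p=0.0836, T=0.441, ωT=1.315194, cosh=1.996948, sinh=1.728526; start (x,ẋ)=(0.112500, 0.511300) → end (x,ẋ)=(0.437659, 1.170019)
phase 2: p=0.3071, T=0.463, ωT=1.380805, cosh=2.114739, sinh=1.863363; start (x,ẋ)=(0.437659, 1.170019) → end (x,ẋ)=(1.314234, 3.199814)

x = 1.3142, ẋ = 3.1998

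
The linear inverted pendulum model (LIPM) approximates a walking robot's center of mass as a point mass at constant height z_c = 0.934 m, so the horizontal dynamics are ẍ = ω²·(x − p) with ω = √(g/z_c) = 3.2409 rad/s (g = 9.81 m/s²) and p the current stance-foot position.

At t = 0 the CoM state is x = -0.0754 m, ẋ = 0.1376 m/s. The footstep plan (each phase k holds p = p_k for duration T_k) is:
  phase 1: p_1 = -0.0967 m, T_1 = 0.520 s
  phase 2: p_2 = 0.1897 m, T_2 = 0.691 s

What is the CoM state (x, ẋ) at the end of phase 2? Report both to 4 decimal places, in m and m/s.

phase 1: p=-0.0967, T=0.520, ωT=1.685268, cosh=2.789646, sinh=2.604251; start (x,ẋ)=(-0.075400, 0.137600) → end (x,ẋ)=(0.073289, 0.563630)
phase 2: p=0.1897, T=0.691, ωT=2.239462, cosh=4.747397, sinh=4.640881; start (x,ẋ)=(0.073289, 0.563630) → end (x,ẋ)=(0.444153, 0.924879)

x = 0.4442, ẋ = 0.9249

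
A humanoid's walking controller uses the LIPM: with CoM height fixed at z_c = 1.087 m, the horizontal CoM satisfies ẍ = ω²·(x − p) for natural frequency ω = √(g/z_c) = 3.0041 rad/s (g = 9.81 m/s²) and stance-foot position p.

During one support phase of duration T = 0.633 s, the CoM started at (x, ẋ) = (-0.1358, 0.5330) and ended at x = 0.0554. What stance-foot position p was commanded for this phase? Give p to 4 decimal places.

p = 0.0250

ωT = 3.0041·0.633 = 1.901595; cosh(ωT) = 3.422950, sinh(ωT) = 3.273619
x(T) = p + (x₀−p)·cosh(ωT) + (ẋ₀/ω)·sinh(ωT) ⇒ p·(1 − cosh) = x(T) − x₀·cosh − (ẋ₀/ω)·sinh
numerator   = 0.0554 − (-0.1358)·3.422950 − (0.5330/3.0041)·3.273619 = -0.060583
denominator = 1 − 3.422950 = -2.422950
p = -0.060583 / -2.422950 = 0.0250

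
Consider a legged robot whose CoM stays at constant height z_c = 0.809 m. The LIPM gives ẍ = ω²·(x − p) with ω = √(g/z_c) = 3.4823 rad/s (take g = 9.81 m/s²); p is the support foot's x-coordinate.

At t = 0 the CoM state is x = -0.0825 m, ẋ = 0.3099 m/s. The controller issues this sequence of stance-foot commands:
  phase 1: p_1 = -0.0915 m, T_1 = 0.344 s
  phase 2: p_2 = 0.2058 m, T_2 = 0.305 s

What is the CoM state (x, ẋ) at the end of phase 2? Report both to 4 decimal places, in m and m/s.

phase 1: p=-0.0915, T=0.344, ωT=1.197911, cosh=1.807507, sinh=1.505683; start (x,ẋ)=(-0.082500, 0.309900) → end (x,ẋ)=(0.058763, 0.607335)
phase 2: p=0.2058, T=0.305, ωT=1.062102, cosh=1.619086, sinh=1.273357; start (x,ẋ)=(0.058763, 0.607335) → end (x,ẋ)=(0.189816, 0.331333)

x = 0.1898, ẋ = 0.3313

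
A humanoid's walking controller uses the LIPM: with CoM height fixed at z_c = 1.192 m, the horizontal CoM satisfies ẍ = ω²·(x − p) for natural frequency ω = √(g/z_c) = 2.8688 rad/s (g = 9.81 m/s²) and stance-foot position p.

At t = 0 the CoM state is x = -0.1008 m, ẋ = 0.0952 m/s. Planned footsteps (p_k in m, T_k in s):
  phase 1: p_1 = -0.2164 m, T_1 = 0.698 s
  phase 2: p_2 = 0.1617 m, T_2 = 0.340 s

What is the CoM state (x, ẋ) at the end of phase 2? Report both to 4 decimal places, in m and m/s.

x = 1.0525, ẋ = 2.9526

phase 1: p=-0.2164, T=0.698, ωT=2.002422, cosh=3.770992, sinh=3.635985; start (x,ẋ)=(-0.100800, 0.095200) → end (x,ẋ)=(0.340185, 1.564812)
phase 2: p=0.1617, T=0.340, ωT=0.975392, cosh=1.514626, sinh=1.137581; start (x,ẋ)=(0.340185, 1.564812) → end (x,ẋ)=(1.052542, 2.952590)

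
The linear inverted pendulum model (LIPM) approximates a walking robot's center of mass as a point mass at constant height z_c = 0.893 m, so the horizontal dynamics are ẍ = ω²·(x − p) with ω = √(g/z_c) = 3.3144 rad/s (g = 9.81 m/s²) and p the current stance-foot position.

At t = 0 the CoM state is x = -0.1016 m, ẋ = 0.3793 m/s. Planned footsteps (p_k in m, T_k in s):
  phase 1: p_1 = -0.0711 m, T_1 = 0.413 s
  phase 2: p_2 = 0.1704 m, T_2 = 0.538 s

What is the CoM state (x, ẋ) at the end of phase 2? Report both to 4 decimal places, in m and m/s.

x = 0.4101, ẋ = 0.9495

phase 1: p=-0.0711, T=0.413, ωT=1.368847, cosh=2.092608, sinh=1.838208; start (x,ẋ)=(-0.101600, 0.379300) → end (x,ẋ)=(0.075440, 0.607903)
phase 2: p=0.1704, T=0.538, ωT=1.783147, cosh=3.058328, sinh=2.890220; start (x,ẋ)=(0.075440, 0.607903) → end (x,ẋ)=(0.410085, 0.949514)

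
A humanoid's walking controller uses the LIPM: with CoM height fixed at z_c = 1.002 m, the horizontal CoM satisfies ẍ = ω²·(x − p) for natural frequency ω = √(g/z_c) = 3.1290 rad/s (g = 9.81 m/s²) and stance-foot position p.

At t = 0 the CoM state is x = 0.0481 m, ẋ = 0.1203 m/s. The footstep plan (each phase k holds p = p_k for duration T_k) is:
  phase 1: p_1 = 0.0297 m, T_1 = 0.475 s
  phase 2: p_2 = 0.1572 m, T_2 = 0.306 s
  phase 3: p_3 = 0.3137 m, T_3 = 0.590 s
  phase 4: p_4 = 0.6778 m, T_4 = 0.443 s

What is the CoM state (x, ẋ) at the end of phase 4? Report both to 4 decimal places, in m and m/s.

phase 1: p=0.0297, T=0.475, ωT=1.486275, cosh=2.323406, sinh=2.097192; start (x,ẋ)=(0.048100, 0.120300) → end (x,ẋ)=(0.153081, 0.400249)
phase 2: p=0.1572, T=0.306, ωT=0.957474, cosh=1.494484, sinh=1.110623; start (x,ẋ)=(0.153081, 0.400249) → end (x,ẋ)=(0.293110, 0.583851)
phase 3: p=0.3137, T=0.590, ωT=1.846110, cosh=3.246489, sinh=3.088639; start (x,ẋ)=(0.293110, 0.583851) → end (x,ẋ)=(0.823176, 1.696482)
phase 4: p=0.6778, T=0.443, ωT=1.386147, cosh=2.124724, sinh=1.874687; start (x,ẋ)=(0.823176, 1.696482) → end (x,ẋ)=(2.003103, 4.457318)

x = 2.0031, ẋ = 4.4573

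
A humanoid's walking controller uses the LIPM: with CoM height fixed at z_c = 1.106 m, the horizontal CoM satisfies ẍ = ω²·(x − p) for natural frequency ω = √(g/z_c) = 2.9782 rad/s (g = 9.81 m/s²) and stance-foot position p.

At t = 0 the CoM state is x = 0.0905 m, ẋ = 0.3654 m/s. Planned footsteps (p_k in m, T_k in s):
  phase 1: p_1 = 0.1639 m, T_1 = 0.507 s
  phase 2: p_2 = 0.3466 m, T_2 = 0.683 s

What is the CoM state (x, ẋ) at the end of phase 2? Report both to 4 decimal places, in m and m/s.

x = 0.4863, ẋ = 0.5042

phase 1: p=0.1639, T=0.507, ωT=1.509947, cosh=2.373707, sinh=2.152786; start (x,ẋ)=(0.090500, 0.365400) → end (x,ẋ)=(0.253799, 0.396754)
phase 2: p=0.3466, T=0.683, ωT=2.034111, cosh=3.888123, sinh=3.757326; start (x,ẋ)=(0.253799, 0.396754) → end (x,ẋ)=(0.486325, 0.504173)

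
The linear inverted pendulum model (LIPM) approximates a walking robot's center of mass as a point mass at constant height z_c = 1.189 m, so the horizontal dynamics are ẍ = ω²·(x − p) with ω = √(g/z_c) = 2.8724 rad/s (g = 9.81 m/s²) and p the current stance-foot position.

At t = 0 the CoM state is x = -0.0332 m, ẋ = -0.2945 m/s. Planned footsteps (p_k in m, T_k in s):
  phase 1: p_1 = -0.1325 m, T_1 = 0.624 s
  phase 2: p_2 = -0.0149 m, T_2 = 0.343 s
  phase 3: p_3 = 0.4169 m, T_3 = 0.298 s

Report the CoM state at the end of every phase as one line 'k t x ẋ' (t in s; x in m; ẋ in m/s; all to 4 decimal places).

phase 1: p=-0.1325, T=0.624, ωT=1.792378, cosh=3.085137, sinh=2.918573; start (x,ẋ)=(-0.033200, -0.294500) → end (x,ẋ)=(-0.125380, -0.076110)
phase 2: p=-0.0149, T=0.343, ωT=0.985233, cosh=1.525894, sinh=1.152542; start (x,ẋ)=(-0.125380, -0.076110) → end (x,ẋ)=(-0.214020, -0.481887)
phase 3: p=0.4169, T=0.298, ωT=0.855975, cosh=1.389269, sinh=0.964400; start (x,ẋ)=(-0.214020, -0.481887) → end (x,ẋ)=(-0.621409, -2.417207)

1 0.6240 -0.1254 -0.0761
2 0.9670 -0.2140 -0.4819
3 1.2650 -0.6214 -2.4172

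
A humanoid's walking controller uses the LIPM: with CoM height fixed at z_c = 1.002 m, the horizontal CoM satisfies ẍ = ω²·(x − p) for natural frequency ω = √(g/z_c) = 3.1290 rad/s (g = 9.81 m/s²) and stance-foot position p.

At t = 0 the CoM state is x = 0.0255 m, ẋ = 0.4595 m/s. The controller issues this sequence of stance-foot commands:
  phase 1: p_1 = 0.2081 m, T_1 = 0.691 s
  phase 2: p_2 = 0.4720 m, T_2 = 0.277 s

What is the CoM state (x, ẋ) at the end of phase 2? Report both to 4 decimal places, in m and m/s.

x = -0.2749, ẋ = -1.9400

phase 1: p=0.2081, T=0.691, ωT=2.162139, cosh=4.402392, sinh=4.287313; start (x,ẋ)=(0.025500, 0.459500) → end (x,ẋ)=(0.033824, -0.426680)
phase 2: p=0.4720, T=0.277, ωT=0.866733, cosh=1.399724, sinh=0.979402; start (x,ẋ)=(0.033824, -0.426680) → end (x,ẋ)=(-0.274880, -1.940046)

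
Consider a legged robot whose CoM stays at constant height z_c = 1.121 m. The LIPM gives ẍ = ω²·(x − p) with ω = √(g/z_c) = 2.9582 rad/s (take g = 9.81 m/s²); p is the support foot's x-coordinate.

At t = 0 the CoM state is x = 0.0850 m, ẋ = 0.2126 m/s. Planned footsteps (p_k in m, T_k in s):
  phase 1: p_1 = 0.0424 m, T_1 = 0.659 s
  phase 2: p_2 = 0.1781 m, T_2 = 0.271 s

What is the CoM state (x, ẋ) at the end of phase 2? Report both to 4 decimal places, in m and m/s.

x = 0.8918, ẋ = 2.2968

phase 1: p=0.0424, T=0.659, ωT=1.949454, cosh=3.583601, sinh=3.441249; start (x,ẋ)=(0.085000, 0.212600) → end (x,ẋ)=(0.442377, 1.195537)
phase 2: p=0.1781, T=0.271, ωT=0.801672, cosh=1.338922, sinh=0.890344; start (x,ẋ)=(0.442377, 1.195537) → end (x,ẋ)=(0.891773, 2.296788)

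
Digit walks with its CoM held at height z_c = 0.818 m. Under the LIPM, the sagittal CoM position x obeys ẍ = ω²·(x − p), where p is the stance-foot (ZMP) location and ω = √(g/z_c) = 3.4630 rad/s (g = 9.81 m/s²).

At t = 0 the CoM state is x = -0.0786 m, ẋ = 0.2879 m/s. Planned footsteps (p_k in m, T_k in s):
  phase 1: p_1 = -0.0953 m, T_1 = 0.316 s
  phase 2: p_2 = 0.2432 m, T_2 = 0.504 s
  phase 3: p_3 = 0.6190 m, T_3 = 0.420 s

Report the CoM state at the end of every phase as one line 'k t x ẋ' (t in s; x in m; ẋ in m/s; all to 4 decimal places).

phase 1: p=-0.0953, T=0.316, ωT=1.094308, cosh=1.660943, sinh=1.326172; start (x,ẋ)=(-0.078600, 0.287900) → end (x,ẋ)=(0.042690, 0.554881)
phase 2: p=0.2432, T=0.504, ωT=1.745352, cosh=2.951250, sinh=2.776667; start (x,ẋ)=(0.042690, 0.554881) → end (x,ẋ)=(0.096355, -0.290428)
phase 3: p=0.6190, T=0.420, ωT=1.454460, cosh=2.257848, sinh=2.024322; start (x,ẋ)=(0.096355, -0.290428) → end (x,ẋ)=(-0.730825, -4.319604)

1 0.3160 0.0427 0.5549
2 0.8200 0.0964 -0.2904
3 1.2400 -0.7308 -4.3196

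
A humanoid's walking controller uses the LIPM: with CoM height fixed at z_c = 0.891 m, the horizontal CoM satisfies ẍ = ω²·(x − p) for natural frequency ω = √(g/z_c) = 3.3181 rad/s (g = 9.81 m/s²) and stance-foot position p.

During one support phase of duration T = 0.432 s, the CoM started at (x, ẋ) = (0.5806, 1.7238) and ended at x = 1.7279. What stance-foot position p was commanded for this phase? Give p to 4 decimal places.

ωT = 3.3181·0.432 = 1.433419; cosh(ωT) = 2.215752, sinh(ωT) = 1.977260
x(T) = p + (x₀−p)·cosh(ωT) + (ẋ₀/ω)·sinh(ωT) ⇒ p·(1 − cosh) = x(T) − x₀·cosh − (ẋ₀/ω)·sinh
numerator   = 1.7279 − (0.5806)·2.215752 − (1.7238/3.3181)·1.977260 = -0.585780
denominator = 1 − 2.215752 = -1.215752
p = -0.585780 / -1.215752 = 0.4818

p = 0.4818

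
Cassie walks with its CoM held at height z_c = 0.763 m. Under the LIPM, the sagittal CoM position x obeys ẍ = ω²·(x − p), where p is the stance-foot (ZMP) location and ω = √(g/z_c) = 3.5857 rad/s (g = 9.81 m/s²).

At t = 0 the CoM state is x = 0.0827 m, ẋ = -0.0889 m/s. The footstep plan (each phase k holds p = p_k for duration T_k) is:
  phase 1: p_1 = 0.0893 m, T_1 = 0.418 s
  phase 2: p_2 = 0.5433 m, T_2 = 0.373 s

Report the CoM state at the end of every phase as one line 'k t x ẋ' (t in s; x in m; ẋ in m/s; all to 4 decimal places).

phase 1: p=0.0893, T=0.418, ωT=1.498823, cosh=2.349904, sinh=2.126511; start (x,ẋ)=(0.082700, -0.088900) → end (x,ẋ)=(0.021068, -0.259232)
phase 2: p=0.5433, T=0.373, ωT=1.337466, cosh=2.035944, sinh=1.773434; start (x,ẋ)=(0.021068, -0.259232) → end (x,ẋ)=(-0.648147, -3.848655)

1 0.4180 0.0211 -0.2592
2 0.7910 -0.6481 -3.8487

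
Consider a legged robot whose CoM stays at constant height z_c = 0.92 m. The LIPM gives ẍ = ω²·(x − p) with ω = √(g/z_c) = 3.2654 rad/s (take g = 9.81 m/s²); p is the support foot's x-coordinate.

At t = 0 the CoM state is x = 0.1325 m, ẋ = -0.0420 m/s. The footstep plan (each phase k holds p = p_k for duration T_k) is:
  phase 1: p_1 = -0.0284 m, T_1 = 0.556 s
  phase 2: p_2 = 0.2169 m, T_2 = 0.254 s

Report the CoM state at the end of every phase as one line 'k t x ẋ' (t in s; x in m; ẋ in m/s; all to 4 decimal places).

1 0.5560 0.4406 1.4390
2 0.8100 0.9309 2.6406

phase 1: p=-0.0284, T=0.556, ωT=1.815562, cosh=3.153639, sinh=2.990892; start (x,ẋ)=(0.132500, -0.042000) → end (x,ẋ)=(0.440551, 1.438971)
phase 2: p=0.2169, T=0.254, ωT=0.829412, cosh=1.364138, sinh=0.927832; start (x,ẋ)=(0.440551, 1.438971) → end (x,ẋ)=(0.930861, 2.640560)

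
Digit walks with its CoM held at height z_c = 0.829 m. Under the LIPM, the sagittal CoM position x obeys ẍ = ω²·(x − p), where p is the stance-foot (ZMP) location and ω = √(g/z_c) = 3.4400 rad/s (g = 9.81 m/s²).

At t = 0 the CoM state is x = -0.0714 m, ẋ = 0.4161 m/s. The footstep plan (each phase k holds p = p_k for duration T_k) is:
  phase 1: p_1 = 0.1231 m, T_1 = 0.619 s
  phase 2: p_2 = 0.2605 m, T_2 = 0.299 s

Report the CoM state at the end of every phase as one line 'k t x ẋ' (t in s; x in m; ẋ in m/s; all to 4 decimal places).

phase 1: p=0.1231, T=0.619, ωT=2.129360, cosh=4.264198, sinh=4.145285; start (x,ẋ)=(-0.071400, 0.416100) → end (x,ẋ)=(-0.204876, -0.999194)
phase 2: p=0.2605, T=0.299, ωT=1.028560, cosh=1.577278, sinh=1.219757; start (x,ẋ)=(-0.204876, -0.999194) → end (x,ẋ)=(-0.827822, -3.528707)

1 0.6190 -0.2049 -0.9992
2 0.9180 -0.8278 -3.5287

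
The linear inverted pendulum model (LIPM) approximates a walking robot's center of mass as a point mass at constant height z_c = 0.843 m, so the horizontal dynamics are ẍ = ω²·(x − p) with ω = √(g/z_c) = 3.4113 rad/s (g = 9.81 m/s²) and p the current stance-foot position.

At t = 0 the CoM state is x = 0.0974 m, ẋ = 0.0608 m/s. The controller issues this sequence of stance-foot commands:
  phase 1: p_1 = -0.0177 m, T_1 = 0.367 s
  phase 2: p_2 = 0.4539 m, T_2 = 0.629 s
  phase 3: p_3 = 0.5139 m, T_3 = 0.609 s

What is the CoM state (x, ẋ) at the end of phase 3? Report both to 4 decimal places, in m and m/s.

phase 1: p=-0.0177, T=0.367, ωT=1.251947, cosh=1.891547, sinh=1.605599; start (x,ẋ)=(0.097400, 0.060800) → end (x,ẋ)=(0.228634, 0.745429)
phase 2: p=0.4539, T=0.629, ωT=2.145708, cosh=4.332537, sinh=4.215552; start (x,ẋ)=(0.228634, 0.745429) → end (x,ẋ)=(0.399099, -0.009843)
phase 3: p=0.5139, T=0.609, ωT=2.077482, cosh=4.054791, sinh=3.929546; start (x,ẋ)=(0.399099, -0.009843) → end (x,ẋ)=(0.037066, -1.578808)

x = 0.0371, ẋ = -1.5788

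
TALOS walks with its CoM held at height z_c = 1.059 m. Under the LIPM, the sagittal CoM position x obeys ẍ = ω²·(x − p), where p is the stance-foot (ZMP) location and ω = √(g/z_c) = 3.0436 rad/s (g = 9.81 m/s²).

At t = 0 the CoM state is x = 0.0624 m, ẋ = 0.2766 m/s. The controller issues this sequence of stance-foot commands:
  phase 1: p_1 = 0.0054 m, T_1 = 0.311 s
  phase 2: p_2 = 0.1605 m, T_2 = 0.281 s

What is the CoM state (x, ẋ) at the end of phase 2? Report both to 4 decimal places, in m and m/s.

x = 0.3905, ẋ = 0.9176

phase 1: p=0.0054, T=0.311, ωT=0.946560, cosh=1.482451, sinh=1.094378; start (x,ẋ)=(0.062400, 0.276600) → end (x,ẋ)=(0.189356, 0.599904)
phase 2: p=0.1605, T=0.281, ωT=0.855252, cosh=1.388571, sinh=0.963395; start (x,ẋ)=(0.189356, 0.599904) → end (x,ẋ)=(0.390457, 0.917621)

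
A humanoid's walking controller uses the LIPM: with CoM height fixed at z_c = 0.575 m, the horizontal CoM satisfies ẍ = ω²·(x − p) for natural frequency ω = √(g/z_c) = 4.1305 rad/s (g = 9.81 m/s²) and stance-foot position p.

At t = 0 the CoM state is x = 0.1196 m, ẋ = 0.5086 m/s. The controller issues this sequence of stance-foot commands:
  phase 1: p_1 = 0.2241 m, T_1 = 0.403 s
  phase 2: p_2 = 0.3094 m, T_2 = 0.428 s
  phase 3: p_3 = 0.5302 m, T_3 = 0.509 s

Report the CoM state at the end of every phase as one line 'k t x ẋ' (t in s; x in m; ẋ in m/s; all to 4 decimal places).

1 0.4030 0.2518 0.2923
2 0.8310 0.3370 0.2043
3 1.3400 -0.0731 -2.3696

phase 1: p=0.2241, T=0.403, ωT=1.664592, cosh=2.736391, sinh=2.547123; start (x,ẋ)=(0.119600, 0.508600) → end (x,ẋ)=(0.251782, 0.292295)
phase 2: p=0.3094, T=0.428, ωT=1.767854, cosh=3.014483, sinh=2.843785; start (x,ẋ)=(0.251782, 0.292295) → end (x,ẋ)=(0.336951, 0.204318)
phase 3: p=0.5302, T=0.509, ωT=2.102424, cosh=4.154076, sinh=4.031916; start (x,ẋ)=(0.336951, 0.204318) → end (x,ẋ)=(-0.073130, -2.369587)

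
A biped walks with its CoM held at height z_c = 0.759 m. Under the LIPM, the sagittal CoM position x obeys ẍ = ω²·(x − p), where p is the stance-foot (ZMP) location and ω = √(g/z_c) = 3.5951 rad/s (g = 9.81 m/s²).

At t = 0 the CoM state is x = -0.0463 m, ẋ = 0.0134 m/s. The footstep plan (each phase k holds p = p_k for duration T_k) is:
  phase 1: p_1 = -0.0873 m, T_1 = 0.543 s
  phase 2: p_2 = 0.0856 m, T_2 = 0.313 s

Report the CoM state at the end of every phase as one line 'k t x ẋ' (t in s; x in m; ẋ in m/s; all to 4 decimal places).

phase 1: p=-0.0873, T=0.543, ωT=1.952139, cosh=3.592855, sinh=3.450885; start (x,ẋ)=(-0.046300, 0.013400) → end (x,ẋ)=(0.072870, 0.556802)
phase 2: p=0.0856, T=0.313, ωT=1.125266, cosh=1.702802, sinh=1.378236; start (x,ẋ)=(0.072870, 0.556802) → end (x,ẋ)=(0.277381, 0.885045)

1 0.5430 0.0729 0.5568
2 0.8560 0.2774 0.8850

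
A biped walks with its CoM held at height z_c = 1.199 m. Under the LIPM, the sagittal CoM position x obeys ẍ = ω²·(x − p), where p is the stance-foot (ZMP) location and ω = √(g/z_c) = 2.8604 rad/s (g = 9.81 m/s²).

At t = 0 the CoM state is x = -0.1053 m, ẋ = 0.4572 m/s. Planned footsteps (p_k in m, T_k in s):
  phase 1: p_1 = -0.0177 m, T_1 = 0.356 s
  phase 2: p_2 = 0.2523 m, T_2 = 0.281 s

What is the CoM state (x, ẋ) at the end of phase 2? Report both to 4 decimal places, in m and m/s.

phase 1: p=-0.0177, T=0.356, ωT=1.018302, cosh=1.564849, sinh=1.203642; start (x,ẋ)=(-0.105300, 0.457200) → end (x,ẋ)=(0.037607, 0.413851)
phase 2: p=0.2523, T=0.281, ωT=0.803772, cosh=1.340795, sinh=0.893158; start (x,ẋ)=(0.037607, 0.413851) → end (x,ẋ)=(0.093665, 0.006394)

x = 0.0937, ẋ = 0.0064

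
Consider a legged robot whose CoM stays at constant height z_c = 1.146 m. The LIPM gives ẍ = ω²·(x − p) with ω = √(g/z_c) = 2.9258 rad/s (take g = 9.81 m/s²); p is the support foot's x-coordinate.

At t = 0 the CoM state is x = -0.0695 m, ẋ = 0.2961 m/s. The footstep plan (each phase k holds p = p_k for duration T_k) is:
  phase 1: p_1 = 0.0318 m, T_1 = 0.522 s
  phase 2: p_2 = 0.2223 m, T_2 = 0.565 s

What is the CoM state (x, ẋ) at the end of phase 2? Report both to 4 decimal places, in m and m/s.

x = -0.2988, ẋ = -1.3933

phase 1: p=0.0318, T=0.522, ωT=1.527268, cosh=2.411352, sinh=2.194224; start (x,ẋ)=(-0.069500, 0.296100) → end (x,ẋ)=(0.009592, 0.063669)
phase 2: p=0.2223, T=0.565, ωT=1.653077, cosh=2.707243, sinh=2.515783; start (x,ẋ)=(0.009592, 0.063669) → end (x,ẋ)=(-0.298805, -1.393304)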